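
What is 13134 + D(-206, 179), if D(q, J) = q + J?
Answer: 13107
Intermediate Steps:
D(q, J) = J + q
13134 + D(-206, 179) = 13134 + (179 - 206) = 13134 - 27 = 13107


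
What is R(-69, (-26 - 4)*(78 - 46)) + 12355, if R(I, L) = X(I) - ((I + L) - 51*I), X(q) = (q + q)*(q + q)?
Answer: 28909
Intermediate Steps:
X(q) = 4*q**2 (X(q) = (2*q)*(2*q) = 4*q**2)
R(I, L) = -L + 4*I**2 + 50*I (R(I, L) = 4*I**2 - ((I + L) - 51*I) = 4*I**2 - (L - 50*I) = 4*I**2 + (-L + 50*I) = -L + 4*I**2 + 50*I)
R(-69, (-26 - 4)*(78 - 46)) + 12355 = (-(-26 - 4)*(78 - 46) + 4*(-69)**2 + 50*(-69)) + 12355 = (-(-30)*32 + 4*4761 - 3450) + 12355 = (-1*(-960) + 19044 - 3450) + 12355 = (960 + 19044 - 3450) + 12355 = 16554 + 12355 = 28909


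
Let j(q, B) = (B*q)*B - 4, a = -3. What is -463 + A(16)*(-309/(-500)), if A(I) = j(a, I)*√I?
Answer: -296423/125 ≈ -2371.4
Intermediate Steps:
j(q, B) = -4 + q*B² (j(q, B) = q*B² - 4 = -4 + q*B²)
A(I) = √I*(-4 - 3*I²) (A(I) = (-4 - 3*I²)*√I = √I*(-4 - 3*I²))
-463 + A(16)*(-309/(-500)) = -463 + (√16*(-4 - 3*16²))*(-309/(-500)) = -463 + (4*(-4 - 3*256))*(-309*(-1/500)) = -463 + (4*(-4 - 768))*(309/500) = -463 + (4*(-772))*(309/500) = -463 - 3088*309/500 = -463 - 238548/125 = -296423/125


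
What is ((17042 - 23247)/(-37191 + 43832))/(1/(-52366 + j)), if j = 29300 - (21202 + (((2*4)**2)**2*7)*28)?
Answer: 5256156220/6641 ≈ 7.9147e+5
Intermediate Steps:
j = -794718 (j = 29300 - (21202 + ((8**2)**2*7)*28) = 29300 - (21202 + (64**2*7)*28) = 29300 - (21202 + (4096*7)*28) = 29300 - (21202 + 28672*28) = 29300 - (21202 + 802816) = 29300 - 1*824018 = 29300 - 824018 = -794718)
((17042 - 23247)/(-37191 + 43832))/(1/(-52366 + j)) = ((17042 - 23247)/(-37191 + 43832))/(1/(-52366 - 794718)) = (-6205/6641)/(1/(-847084)) = (-6205*1/6641)/(-1/847084) = -6205/6641*(-847084) = 5256156220/6641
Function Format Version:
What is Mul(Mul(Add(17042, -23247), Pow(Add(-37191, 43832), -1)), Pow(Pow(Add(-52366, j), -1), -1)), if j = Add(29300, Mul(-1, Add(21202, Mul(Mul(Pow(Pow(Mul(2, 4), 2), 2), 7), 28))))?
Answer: Rational(5256156220, 6641) ≈ 7.9147e+5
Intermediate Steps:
j = -794718 (j = Add(29300, Mul(-1, Add(21202, Mul(Mul(Pow(Pow(8, 2), 2), 7), 28)))) = Add(29300, Mul(-1, Add(21202, Mul(Mul(Pow(64, 2), 7), 28)))) = Add(29300, Mul(-1, Add(21202, Mul(Mul(4096, 7), 28)))) = Add(29300, Mul(-1, Add(21202, Mul(28672, 28)))) = Add(29300, Mul(-1, Add(21202, 802816))) = Add(29300, Mul(-1, 824018)) = Add(29300, -824018) = -794718)
Mul(Mul(Add(17042, -23247), Pow(Add(-37191, 43832), -1)), Pow(Pow(Add(-52366, j), -1), -1)) = Mul(Mul(Add(17042, -23247), Pow(Add(-37191, 43832), -1)), Pow(Pow(Add(-52366, -794718), -1), -1)) = Mul(Mul(-6205, Pow(6641, -1)), Pow(Pow(-847084, -1), -1)) = Mul(Mul(-6205, Rational(1, 6641)), Pow(Rational(-1, 847084), -1)) = Mul(Rational(-6205, 6641), -847084) = Rational(5256156220, 6641)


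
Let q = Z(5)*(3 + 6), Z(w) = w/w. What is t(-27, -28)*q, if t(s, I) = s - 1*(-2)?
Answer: -225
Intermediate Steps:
Z(w) = 1
t(s, I) = 2 + s (t(s, I) = s + 2 = 2 + s)
q = 9 (q = 1*(3 + 6) = 1*9 = 9)
t(-27, -28)*q = (2 - 27)*9 = -25*9 = -225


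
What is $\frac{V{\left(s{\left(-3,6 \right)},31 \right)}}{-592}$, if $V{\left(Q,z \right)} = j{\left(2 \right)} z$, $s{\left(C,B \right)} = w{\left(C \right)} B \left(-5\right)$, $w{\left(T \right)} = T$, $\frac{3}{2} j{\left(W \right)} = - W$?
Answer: $\frac{31}{444} \approx 0.06982$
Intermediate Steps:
$j{\left(W \right)} = - \frac{2 W}{3}$ ($j{\left(W \right)} = \frac{2 \left(- W\right)}{3} = - \frac{2 W}{3}$)
$s{\left(C,B \right)} = - 5 B C$ ($s{\left(C,B \right)} = C B \left(-5\right) = B C \left(-5\right) = - 5 B C$)
$V{\left(Q,z \right)} = - \frac{4 z}{3}$ ($V{\left(Q,z \right)} = \left(- \frac{2}{3}\right) 2 z = - \frac{4 z}{3}$)
$\frac{V{\left(s{\left(-3,6 \right)},31 \right)}}{-592} = \frac{\left(- \frac{4}{3}\right) 31}{-592} = \left(- \frac{124}{3}\right) \left(- \frac{1}{592}\right) = \frac{31}{444}$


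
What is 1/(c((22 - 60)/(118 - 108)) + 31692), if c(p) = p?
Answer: 5/158441 ≈ 3.1558e-5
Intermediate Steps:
1/(c((22 - 60)/(118 - 108)) + 31692) = 1/((22 - 60)/(118 - 108) + 31692) = 1/(-38/10 + 31692) = 1/(-38*⅒ + 31692) = 1/(-19/5 + 31692) = 1/(158441/5) = 5/158441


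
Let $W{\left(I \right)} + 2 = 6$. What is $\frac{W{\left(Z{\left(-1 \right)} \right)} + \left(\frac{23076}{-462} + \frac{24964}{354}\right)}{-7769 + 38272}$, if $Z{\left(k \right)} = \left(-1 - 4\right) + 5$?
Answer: $\frac{334888}{415725387} \approx 0.00080555$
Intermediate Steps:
$Z{\left(k \right)} = 0$ ($Z{\left(k \right)} = -5 + 5 = 0$)
$W{\left(I \right)} = 4$ ($W{\left(I \right)} = -2 + 6 = 4$)
$\frac{W{\left(Z{\left(-1 \right)} \right)} + \left(\frac{23076}{-462} + \frac{24964}{354}\right)}{-7769 + 38272} = \frac{4 + \left(\frac{23076}{-462} + \frac{24964}{354}\right)}{-7769 + 38272} = \frac{4 + \left(23076 \left(- \frac{1}{462}\right) + 24964 \cdot \frac{1}{354}\right)}{30503} = \left(4 + \left(- \frac{3846}{77} + \frac{12482}{177}\right)\right) \frac{1}{30503} = \left(4 + \frac{280372}{13629}\right) \frac{1}{30503} = \frac{334888}{13629} \cdot \frac{1}{30503} = \frac{334888}{415725387}$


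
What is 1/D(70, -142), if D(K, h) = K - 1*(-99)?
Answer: 1/169 ≈ 0.0059172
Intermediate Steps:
D(K, h) = 99 + K (D(K, h) = K + 99 = 99 + K)
1/D(70, -142) = 1/(99 + 70) = 1/169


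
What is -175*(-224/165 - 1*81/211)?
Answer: 2122015/6963 ≈ 304.76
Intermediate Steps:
-175*(-224/165 - 1*81/211) = -175*(-224*1/165 - 81*1/211) = -175*(-224/165 - 81/211) = -175*(-60629/34815) = 2122015/6963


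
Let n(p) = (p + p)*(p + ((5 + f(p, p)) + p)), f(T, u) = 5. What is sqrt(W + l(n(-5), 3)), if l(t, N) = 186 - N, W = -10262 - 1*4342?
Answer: I*sqrt(14421) ≈ 120.09*I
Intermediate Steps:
W = -14604 (W = -10262 - 4342 = -14604)
n(p) = 2*p*(10 + 2*p) (n(p) = (p + p)*(p + ((5 + 5) + p)) = (2*p)*(p + (10 + p)) = (2*p)*(10 + 2*p) = 2*p*(10 + 2*p))
sqrt(W + l(n(-5), 3)) = sqrt(-14604 + (186 - 1*3)) = sqrt(-14604 + (186 - 3)) = sqrt(-14604 + 183) = sqrt(-14421) = I*sqrt(14421)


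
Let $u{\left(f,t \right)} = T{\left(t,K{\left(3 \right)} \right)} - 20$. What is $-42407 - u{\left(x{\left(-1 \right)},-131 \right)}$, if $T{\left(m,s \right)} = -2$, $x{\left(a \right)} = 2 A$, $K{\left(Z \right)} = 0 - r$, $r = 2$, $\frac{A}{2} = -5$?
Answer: $-42385$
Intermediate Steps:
$A = -10$ ($A = 2 \left(-5\right) = -10$)
$K{\left(Z \right)} = -2$ ($K{\left(Z \right)} = 0 - 2 = -2$)
$x{\left(a \right)} = -20$ ($x{\left(a \right)} = 2 \left(-10\right) = -20$)
$u{\left(f,t \right)} = -22$ ($u{\left(f,t \right)} = -2 - 20 = -22$)
$-42407 - u{\left(x{\left(-1 \right)},-131 \right)} = -42407 - -22 = -42407 + 22 = -42385$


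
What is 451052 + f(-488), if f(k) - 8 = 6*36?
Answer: 451276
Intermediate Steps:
f(k) = 224 (f(k) = 8 + 6*36 = 8 + 216 = 224)
451052 + f(-488) = 451052 + 224 = 451276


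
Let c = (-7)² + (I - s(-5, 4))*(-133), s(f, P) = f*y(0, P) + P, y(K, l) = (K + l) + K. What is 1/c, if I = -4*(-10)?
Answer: -1/7399 ≈ -0.00013515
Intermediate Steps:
y(K, l) = l + 2*K
I = 40
s(f, P) = P + P*f (s(f, P) = f*(P + 2*0) + P = f*(P + 0) + P = f*P + P = P*f + P = P + P*f)
c = -7399 (c = (-7)² + (40 - 4*(1 - 5))*(-133) = 49 + (40 - 4*(-4))*(-133) = 49 + (40 - 1*(-16))*(-133) = 49 + (40 + 16)*(-133) = 49 + 56*(-133) = 49 - 7448 = -7399)
1/c = 1/(-7399) = -1/7399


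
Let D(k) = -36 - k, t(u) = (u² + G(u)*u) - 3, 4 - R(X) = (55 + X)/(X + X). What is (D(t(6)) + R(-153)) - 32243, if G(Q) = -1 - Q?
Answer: -4936747/153 ≈ -32266.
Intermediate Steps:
R(X) = 4 - (55 + X)/(2*X) (R(X) = 4 - (55 + X)/(X + X) = 4 - (55 + X)/(2*X))
t(u) = -3 + u² + u*(-1 - u) (t(u) = (u² + (-1 - u)*u) - 3 = (u² + u*(-1 - u)) - 3 = -3 + u² + u*(-1 - u))
(D(t(6)) + R(-153)) - 32243 = ((-36 - (-3 - 1*6)) + (½)*(-55 + 7*(-153))/(-153)) - 32243 = ((-36 - (-3 - 6)) + (½)*(-1/153)*(-55 - 1071)) - 32243 = ((-36 - 1*(-9)) + (½)*(-1/153)*(-1126)) - 32243 = ((-36 + 9) + 563/153) - 32243 = (-27 + 563/153) - 32243 = -3568/153 - 32243 = -4936747/153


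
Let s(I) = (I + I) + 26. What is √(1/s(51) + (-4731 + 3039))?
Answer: 5*I*√17326/16 ≈ 41.134*I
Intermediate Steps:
s(I) = 26 + 2*I (s(I) = 2*I + 26 = 26 + 2*I)
√(1/s(51) + (-4731 + 3039)) = √(1/(26 + 2*51) + (-4731 + 3039)) = √(1/(26 + 102) - 1692) = √(1/128 - 1692) = √(-216575/128) = 5*I*√17326/16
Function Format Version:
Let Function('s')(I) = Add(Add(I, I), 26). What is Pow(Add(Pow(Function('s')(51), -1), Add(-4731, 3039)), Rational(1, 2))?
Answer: Mul(Rational(5, 16), I, Pow(17326, Rational(1, 2))) ≈ Mul(41.134, I)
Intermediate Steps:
Function('s')(I) = Add(26, Mul(2, I)) (Function('s')(I) = Add(Mul(2, I), 26) = Add(26, Mul(2, I)))
Pow(Add(Pow(Function('s')(51), -1), Add(-4731, 3039)), Rational(1, 2)) = Pow(Add(Pow(Add(26, Mul(2, 51)), -1), Add(-4731, 3039)), Rational(1, 2)) = Pow(Add(Pow(Add(26, 102), -1), -1692), Rational(1, 2)) = Pow(Add(Pow(128, -1), -1692), Rational(1, 2)) = Pow(Add(Rational(1, 128), -1692), Rational(1, 2)) = Pow(Rational(-216575, 128), Rational(1, 2)) = Mul(Rational(5, 16), I, Pow(17326, Rational(1, 2)))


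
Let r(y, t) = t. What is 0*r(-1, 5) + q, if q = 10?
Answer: 10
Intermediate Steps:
0*r(-1, 5) + q = 0*5 + 10 = 0 + 10 = 10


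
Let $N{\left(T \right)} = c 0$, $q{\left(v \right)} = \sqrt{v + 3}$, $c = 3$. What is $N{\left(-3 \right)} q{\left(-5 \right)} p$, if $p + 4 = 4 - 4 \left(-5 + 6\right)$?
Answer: $0$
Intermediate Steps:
$q{\left(v \right)} = \sqrt{3 + v}$
$N{\left(T \right)} = 0$ ($N{\left(T \right)} = 3 \cdot 0 = 0$)
$p = -4$ ($p = -4 + \left(4 - 4 \left(-5 + 6\right)\right) = -4 + \left(4 - 4\right) = -4 + 0 = -4$)
$N{\left(-3 \right)} q{\left(-5 \right)} p = 0 \sqrt{3 - 5} \left(-4\right) = 0 \sqrt{-2} \left(-4\right) = 0 i \sqrt{2} \left(-4\right) = 0 \left(-4\right) = 0$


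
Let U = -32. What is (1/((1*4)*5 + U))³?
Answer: -1/1728 ≈ -0.00057870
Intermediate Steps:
(1/((1*4)*5 + U))³ = (1/((1*4)*5 - 32))³ = (1/(4*5 - 32))³ = (1/(20 - 32))³ = (1/(-12))³ = (-1/12)³ = -1/1728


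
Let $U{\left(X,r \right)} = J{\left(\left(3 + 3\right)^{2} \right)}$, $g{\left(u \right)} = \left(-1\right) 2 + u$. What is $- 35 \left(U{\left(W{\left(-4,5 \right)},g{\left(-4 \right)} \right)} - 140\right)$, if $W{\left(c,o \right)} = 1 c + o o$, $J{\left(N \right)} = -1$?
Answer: $4935$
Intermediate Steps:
$g{\left(u \right)} = -2 + u$
$W{\left(c,o \right)} = c + o^{2}$
$U{\left(X,r \right)} = -1$
$- 35 \left(U{\left(W{\left(-4,5 \right)},g{\left(-4 \right)} \right)} - 140\right) = - 35 \left(-1 - 140\right) = \left(-35\right) \left(-141\right) = 4935$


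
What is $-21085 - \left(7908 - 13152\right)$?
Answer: $-15841$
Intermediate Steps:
$-21085 - \left(7908 - 13152\right) = -21085 - -5244 = -21085 + 5244 = -15841$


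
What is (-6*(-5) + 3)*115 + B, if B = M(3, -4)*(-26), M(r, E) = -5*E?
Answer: 3275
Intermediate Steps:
B = -520 (B = -5*(-4)*(-26) = 20*(-26) = -520)
(-6*(-5) + 3)*115 + B = (-6*(-5) + 3)*115 - 520 = (30 + 3)*115 - 520 = 33*115 - 520 = 3795 - 520 = 3275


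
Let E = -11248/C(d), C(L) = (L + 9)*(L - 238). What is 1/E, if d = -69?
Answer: -4605/2812 ≈ -1.6376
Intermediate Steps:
C(L) = (-238 + L)*(9 + L) (C(L) = (9 + L)*(-238 + L) = (-238 + L)*(9 + L))
E = -2812/4605 (E = -11248/(-2142 + (-69)² - 229*(-69)) = -11248/(-2142 + 4761 + 15801) = -11248/18420 = -11248*1/18420 = -2812/4605 ≈ -0.61064)
1/E = 1/(-2812/4605) = -4605/2812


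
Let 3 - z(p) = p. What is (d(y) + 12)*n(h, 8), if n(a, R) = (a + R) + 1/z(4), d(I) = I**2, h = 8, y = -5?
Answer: 555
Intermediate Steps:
z(p) = 3 - p
n(a, R) = -1 + R + a (n(a, R) = (a + R) + 1/(3 - 1*4) = (R + a) + 1/(3 - 4) = (R + a) + 1/(-1) = (R + a) - 1 = -1 + R + a)
(d(y) + 12)*n(h, 8) = ((-5)**2 + 12)*(-1 + 8 + 8) = (25 + 12)*15 = 37*15 = 555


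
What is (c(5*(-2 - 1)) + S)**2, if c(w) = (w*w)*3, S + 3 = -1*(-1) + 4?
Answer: 458329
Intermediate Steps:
S = 2 (S = -3 + (-1*(-1) + 4) = -3 + (1 + 4) = -3 + 5 = 2)
c(w) = 3*w**2 (c(w) = w**2*3 = 3*w**2)
(c(5*(-2 - 1)) + S)**2 = (3*(5*(-2 - 1))**2 + 2)**2 = (3*(5*(-3))**2 + 2)**2 = (3*(-15)**2 + 2)**2 = (3*225 + 2)**2 = (675 + 2)**2 = 677**2 = 458329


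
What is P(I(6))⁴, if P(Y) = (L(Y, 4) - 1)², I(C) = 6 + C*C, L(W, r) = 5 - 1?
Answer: 6561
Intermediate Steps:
L(W, r) = 4
I(C) = 6 + C²
P(Y) = 9 (P(Y) = (4 - 1)² = 3² = 9)
P(I(6))⁴ = 9⁴ = 6561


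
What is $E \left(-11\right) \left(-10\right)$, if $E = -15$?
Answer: $-1650$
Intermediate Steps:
$E \left(-11\right) \left(-10\right) = \left(-15\right) \left(-11\right) \left(-10\right) = 165 \left(-10\right) = -1650$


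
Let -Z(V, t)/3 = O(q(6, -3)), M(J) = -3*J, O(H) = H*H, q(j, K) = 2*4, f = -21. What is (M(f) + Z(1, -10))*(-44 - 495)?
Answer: 69531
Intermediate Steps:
q(j, K) = 8
O(H) = H²
Z(V, t) = -192 (Z(V, t) = -3*8² = -3*64 = -192)
(M(f) + Z(1, -10))*(-44 - 495) = (-3*(-21) - 192)*(-44 - 495) = (63 - 192)*(-539) = -129*(-539) = 69531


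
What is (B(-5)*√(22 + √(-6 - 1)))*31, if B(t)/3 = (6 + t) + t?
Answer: -372*√(22 + I*√7) ≈ -1748.0 - 104.73*I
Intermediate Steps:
B(t) = 18 + 6*t (B(t) = 3*((6 + t) + t) = 3*(6 + 2*t) = 18 + 6*t)
(B(-5)*√(22 + √(-6 - 1)))*31 = ((18 + 6*(-5))*√(22 + √(-6 - 1)))*31 = ((18 - 30)*√(22 + √(-7)))*31 = -12*√(22 + I*√7)*31 = -372*√(22 + I*√7)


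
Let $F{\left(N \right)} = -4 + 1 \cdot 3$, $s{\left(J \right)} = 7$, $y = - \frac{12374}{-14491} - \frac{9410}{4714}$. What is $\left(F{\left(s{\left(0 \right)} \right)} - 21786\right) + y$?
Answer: $- \frac{744180252506}{34155287} \approx -21788.0$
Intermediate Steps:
$y = - \frac{39014637}{34155287}$ ($y = \left(-12374\right) \left(- \frac{1}{14491}\right) - \frac{4705}{2357} = \frac{12374}{14491} - \frac{4705}{2357} = - \frac{39014637}{34155287} \approx -1.1423$)
$F{\left(N \right)} = -1$ ($F{\left(N \right)} = -4 + 3 = -1$)
$\left(F{\left(s{\left(0 \right)} \right)} - 21786\right) + y = \left(-1 - 21786\right) - \frac{39014637}{34155287} = -21787 - \frac{39014637}{34155287} = - \frac{744180252506}{34155287}$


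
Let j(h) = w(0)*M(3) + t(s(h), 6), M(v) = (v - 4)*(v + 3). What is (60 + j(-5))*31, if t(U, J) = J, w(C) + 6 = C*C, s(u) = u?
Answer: 3162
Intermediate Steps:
M(v) = (-4 + v)*(3 + v)
w(C) = -6 + C² (w(C) = -6 + C*C = -6 + C²)
j(h) = 42 (j(h) = (-6 + 0²)*(-12 + 3² - 1*3) + 6 = (-6 + 0)*(-12 + 9 - 3) + 6 = -6*(-6) + 6 = 36 + 6 = 42)
(60 + j(-5))*31 = (60 + 42)*31 = 102*31 = 3162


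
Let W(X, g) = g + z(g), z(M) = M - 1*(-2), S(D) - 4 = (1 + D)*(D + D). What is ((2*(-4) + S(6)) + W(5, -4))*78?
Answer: 5772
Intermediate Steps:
S(D) = 4 + 2*D*(1 + D) (S(D) = 4 + (1 + D)*(D + D) = 4 + (1 + D)*(2*D) = 4 + 2*D*(1 + D))
z(M) = 2 + M (z(M) = M + 2 = 2 + M)
W(X, g) = 2 + 2*g (W(X, g) = g + (2 + g) = 2 + 2*g)
((2*(-4) + S(6)) + W(5, -4))*78 = ((2*(-4) + (4 + 2*6 + 2*6²)) + (2 + 2*(-4)))*78 = ((-8 + (4 + 12 + 2*36)) + (2 - 8))*78 = ((-8 + (4 + 12 + 72)) - 6)*78 = ((-8 + 88) - 6)*78 = (80 - 6)*78 = 74*78 = 5772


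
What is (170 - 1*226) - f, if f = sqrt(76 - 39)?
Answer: -56 - sqrt(37) ≈ -62.083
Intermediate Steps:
f = sqrt(37) ≈ 6.0828
(170 - 1*226) - f = (170 - 1*226) - sqrt(37) = (170 - 226) - sqrt(37) = -56 - sqrt(37)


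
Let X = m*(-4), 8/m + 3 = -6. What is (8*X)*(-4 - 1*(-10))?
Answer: 512/3 ≈ 170.67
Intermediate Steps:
m = -8/9 (m = 8/(-3 - 6) = 8/(-9) = 8*(-⅑) = -8/9 ≈ -0.88889)
X = 32/9 (X = -8/9*(-4) = 32/9 ≈ 3.5556)
(8*X)*(-4 - 1*(-10)) = (8*(32/9))*(-4 - 1*(-10)) = 256*(-4 + 10)/9 = (256/9)*6 = 512/3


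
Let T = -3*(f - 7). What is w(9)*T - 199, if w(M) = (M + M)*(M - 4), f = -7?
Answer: 3581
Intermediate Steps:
w(M) = 2*M*(-4 + M) (w(M) = (2*M)*(-4 + M) = 2*M*(-4 + M))
T = 42 (T = -3*(-7 - 7) = -3*(-14) = 42)
w(9)*T - 199 = (2*9*(-4 + 9))*42 - 199 = (2*9*5)*42 - 199 = 90*42 - 199 = 3780 - 199 = 3581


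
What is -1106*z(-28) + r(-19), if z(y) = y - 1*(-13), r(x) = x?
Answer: 16571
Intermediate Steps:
z(y) = 13 + y (z(y) = y + 13 = 13 + y)
-1106*z(-28) + r(-19) = -1106*(13 - 28) - 19 = -1106*(-15) - 19 = 16590 - 19 = 16571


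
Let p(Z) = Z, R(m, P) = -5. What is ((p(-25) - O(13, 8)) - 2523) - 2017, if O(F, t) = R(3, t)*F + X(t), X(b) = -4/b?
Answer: -8999/2 ≈ -4499.5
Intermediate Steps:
O(F, t) = -5*F - 4/t
((p(-25) - O(13, 8)) - 2523) - 2017 = ((-25 - (-5*13 - 4/8)) - 2523) - 2017 = ((-25 - (-65 - 4*1/8)) - 2523) - 2017 = ((-25 - (-65 - 1/2)) - 2523) - 2017 = ((-25 - 1*(-131/2)) - 2523) - 2017 = ((-25 + 131/2) - 2523) - 2017 = (81/2 - 2523) - 2017 = -4965/2 - 2017 = -8999/2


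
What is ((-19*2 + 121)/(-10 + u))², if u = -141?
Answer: 6889/22801 ≈ 0.30214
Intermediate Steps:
((-19*2 + 121)/(-10 + u))² = ((-19*2 + 121)/(-10 - 141))² = ((-38 + 121)/(-151))² = (83*(-1/151))² = (-83/151)² = 6889/22801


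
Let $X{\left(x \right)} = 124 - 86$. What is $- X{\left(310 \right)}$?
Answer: $-38$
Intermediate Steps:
$X{\left(x \right)} = 38$
$- X{\left(310 \right)} = \left(-1\right) 38 = -38$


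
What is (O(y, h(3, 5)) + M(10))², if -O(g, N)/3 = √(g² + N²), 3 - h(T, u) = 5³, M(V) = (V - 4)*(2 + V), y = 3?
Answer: 139221 - 432*√14893 ≈ 86501.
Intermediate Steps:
M(V) = (-4 + V)*(2 + V)
h(T, u) = -122 (h(T, u) = 3 - 1*5³ = 3 - 1*125 = 3 - 125 = -122)
O(g, N) = -3*√(N² + g²) (O(g, N) = -3*√(g² + N²) = -3*√(N² + g²))
(O(y, h(3, 5)) + M(10))² = (-3*√((-122)² + 3²) + (-8 + 10² - 2*10))² = (-3*√(14884 + 9) + (-8 + 100 - 20))² = (-3*√14893 + 72)² = (72 - 3*√14893)²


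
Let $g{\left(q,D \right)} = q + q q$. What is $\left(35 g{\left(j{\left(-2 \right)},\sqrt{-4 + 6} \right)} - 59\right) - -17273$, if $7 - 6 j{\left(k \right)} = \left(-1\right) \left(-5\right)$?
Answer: $\frac{155066}{9} \approx 17230.0$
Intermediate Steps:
$j{\left(k \right)} = \frac{1}{3}$ ($j{\left(k \right)} = \frac{7}{6} - \frac{\left(-1\right) \left(-5\right)}{6} = \frac{7}{6} - \frac{5}{6} = \frac{1}{3}$)
$g{\left(q,D \right)} = q + q^{2}$
$\left(35 g{\left(j{\left(-2 \right)},\sqrt{-4 + 6} \right)} - 59\right) - -17273 = \left(35 \frac{1 + \frac{1}{3}}{3} - 59\right) - -17273 = \left(35 \cdot \frac{1}{3} \cdot \frac{4}{3} - 59\right) + 17273 = \left(35 \cdot \frac{4}{9} - 59\right) + 17273 = \left(\frac{140}{9} - 59\right) + 17273 = - \frac{391}{9} + 17273 = \frac{155066}{9}$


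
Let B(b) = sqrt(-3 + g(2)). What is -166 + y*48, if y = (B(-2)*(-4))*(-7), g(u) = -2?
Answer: -166 + 1344*I*sqrt(5) ≈ -166.0 + 3005.3*I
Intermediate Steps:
B(b) = I*sqrt(5) (B(b) = sqrt(-3 - 2) = sqrt(-5) = I*sqrt(5))
y = 28*I*sqrt(5) (y = ((I*sqrt(5))*(-4))*(-7) = -4*I*sqrt(5)*(-7) = 28*I*sqrt(5) ≈ 62.61*I)
-166 + y*48 = -166 + (28*I*sqrt(5))*48 = -166 + 1344*I*sqrt(5)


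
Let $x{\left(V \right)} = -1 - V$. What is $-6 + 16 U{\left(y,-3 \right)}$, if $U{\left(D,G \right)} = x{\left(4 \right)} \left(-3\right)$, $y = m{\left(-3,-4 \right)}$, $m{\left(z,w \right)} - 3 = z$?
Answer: $234$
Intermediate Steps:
$m{\left(z,w \right)} = 3 + z$
$y = 0$ ($y = 3 - 3 = 0$)
$U{\left(D,G \right)} = 15$ ($U{\left(D,G \right)} = \left(-1 - 4\right) \left(-3\right) = \left(-5\right) \left(-3\right) = 15$)
$-6 + 16 U{\left(y,-3 \right)} = -6 + 16 \cdot 15 = -6 + 240 = 234$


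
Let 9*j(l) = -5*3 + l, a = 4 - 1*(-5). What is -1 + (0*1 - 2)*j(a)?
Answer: ⅓ ≈ 0.33333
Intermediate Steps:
a = 9 (a = 4 + 5 = 9)
j(l) = -5/3 + l/9 (j(l) = (-5*3 + l)/9 = (-15 + l)/9 = -5/3 + l/9)
-1 + (0*1 - 2)*j(a) = -1 + (0*1 - 2)*(-5/3 + (⅑)*9) = -1 + (0 - 2)*(-5/3 + 1) = -1 - 2*(-⅔) = -1 + 4/3 = ⅓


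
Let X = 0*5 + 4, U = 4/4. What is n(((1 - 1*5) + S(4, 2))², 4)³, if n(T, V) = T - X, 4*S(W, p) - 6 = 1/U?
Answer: 4913/4096 ≈ 1.1995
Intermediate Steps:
U = 1 (U = 4*(¼) = 1)
X = 4 (X = 0 + 4 = 4)
S(W, p) = 7/4 (S(W, p) = 3/2 + (¼)/1 = 3/2 + (¼)*1 = 3/2 + ¼ = 7/4)
n(T, V) = -4 + T (n(T, V) = T - 1*4 = T - 4 = -4 + T)
n(((1 - 1*5) + S(4, 2))², 4)³ = (-4 + ((1 - 1*5) + 7/4)²)³ = (-4 + ((1 - 5) + 7/4)²)³ = (-4 + (-4 + 7/4)²)³ = (-4 + (-9/4)²)³ = (-4 + 81/16)³ = (17/16)³ = 4913/4096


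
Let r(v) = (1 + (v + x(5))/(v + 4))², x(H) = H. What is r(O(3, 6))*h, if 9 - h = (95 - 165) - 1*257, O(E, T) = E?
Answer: 10800/7 ≈ 1542.9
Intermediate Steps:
r(v) = (1 + (5 + v)/(4 + v))² (r(v) = (1 + (v + 5)/(v + 4))² = (1 + (5 + v)/(4 + v))²)
h = 336 (h = 9 - ((95 - 165) - 1*257) = 9 - (-70 - 257) = 9 - 1*(-327) = 9 + 327 = 336)
r(O(3, 6))*h = ((9 + 2*3)²/(4 + 3)²)*336 = ((9 + 6)²/7²)*336 = ((1/49)*15²)*336 = ((1/49)*225)*336 = (225/49)*336 = 10800/7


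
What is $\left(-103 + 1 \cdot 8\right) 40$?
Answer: $-3800$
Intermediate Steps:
$\left(-103 + 1 \cdot 8\right) 40 = \left(-103 + 8\right) 40 = \left(-95\right) 40 = -3800$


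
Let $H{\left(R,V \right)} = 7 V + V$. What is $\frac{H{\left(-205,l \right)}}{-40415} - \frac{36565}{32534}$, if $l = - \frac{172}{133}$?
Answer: $- \frac{196499238391}{174876594130} \approx -1.1236$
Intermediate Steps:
$l = - \frac{172}{133}$ ($l = \left(-172\right) \frac{1}{133} = - \frac{172}{133} \approx -1.2932$)
$H{\left(R,V \right)} = 8 V$
$\frac{H{\left(-205,l \right)}}{-40415} - \frac{36565}{32534} = \frac{8 \left(- \frac{172}{133}\right)}{-40415} - \frac{36565}{32534} = \left(- \frac{1376}{133}\right) \left(- \frac{1}{40415}\right) - \frac{36565}{32534} = \frac{1376}{5375195} - \frac{36565}{32534} = - \frac{196499238391}{174876594130}$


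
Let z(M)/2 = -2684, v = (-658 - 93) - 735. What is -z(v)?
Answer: 5368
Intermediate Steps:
v = -1486 (v = -751 - 735 = -1486)
z(M) = -5368 (z(M) = 2*(-2684) = -5368)
-z(v) = -1*(-5368) = 5368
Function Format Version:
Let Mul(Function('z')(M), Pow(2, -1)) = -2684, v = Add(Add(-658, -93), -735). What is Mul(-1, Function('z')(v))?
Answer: 5368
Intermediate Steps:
v = -1486 (v = Add(-751, -735) = -1486)
Function('z')(M) = -5368 (Function('z')(M) = Mul(2, -2684) = -5368)
Mul(-1, Function('z')(v)) = Mul(-1, -5368) = 5368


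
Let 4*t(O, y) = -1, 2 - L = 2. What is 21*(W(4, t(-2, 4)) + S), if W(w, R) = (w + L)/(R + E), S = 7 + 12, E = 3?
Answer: 4725/11 ≈ 429.55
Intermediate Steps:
L = 0 (L = 2 - 1*2 = 2 - 2 = 0)
t(O, y) = -1/4 (t(O, y) = (1/4)*(-1) = -1/4)
S = 19
W(w, R) = w/(3 + R) (W(w, R) = (w + 0)/(R + 3) = w/(3 + R))
21*(W(4, t(-2, 4)) + S) = 21*(4/(3 - 1/4) + 19) = 21*(4/(11/4) + 19) = 21*(4*(4/11) + 19) = 21*(16/11 + 19) = 21*(225/11) = 4725/11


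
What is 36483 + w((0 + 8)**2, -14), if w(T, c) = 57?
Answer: 36540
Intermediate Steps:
36483 + w((0 + 8)**2, -14) = 36483 + 57 = 36540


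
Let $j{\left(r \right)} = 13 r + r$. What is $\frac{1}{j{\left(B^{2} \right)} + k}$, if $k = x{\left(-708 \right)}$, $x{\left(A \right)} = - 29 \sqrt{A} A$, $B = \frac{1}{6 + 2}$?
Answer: $\frac{224}{305629819895857} - \frac{42049536 i \sqrt{177}}{305629819895857} \approx 7.3291 \cdot 10^{-13} - 1.8304 \cdot 10^{-6} i$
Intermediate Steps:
$B = \frac{1}{8} \approx 0.125$
$j{\left(r \right)} = 14 r$
$x{\left(A \right)} = - 29 A^{\frac{3}{2}}$
$k = 41064 i \sqrt{177}$ ($k = - 29 \left(-708\right)^{\frac{3}{2}} = - 29 \left(- 1416 i \sqrt{177}\right) = 41064 i \sqrt{177} \approx 5.4632 \cdot 10^{5} i$)
$\frac{1}{j{\left(B^{2} \right)} + k} = \frac{1}{\frac{14}{64} + 41064 i \sqrt{177}} = \frac{1}{14 \cdot \frac{1}{64} + 41064 i \sqrt{177}} = \frac{1}{\frac{7}{32} + 41064 i \sqrt{177}}$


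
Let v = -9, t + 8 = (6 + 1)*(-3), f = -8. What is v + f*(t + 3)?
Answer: 199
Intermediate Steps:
t = -29 (t = -8 + (6 + 1)*(-3) = -8 + 7*(-3) = -8 - 21 = -29)
v + f*(t + 3) = -9 - 8*(-29 + 3) = -9 - 8*(-26) = -9 + 208 = 199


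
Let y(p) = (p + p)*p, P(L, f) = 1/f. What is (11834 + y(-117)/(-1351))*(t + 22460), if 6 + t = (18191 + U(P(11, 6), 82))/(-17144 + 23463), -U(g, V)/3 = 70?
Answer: 2264851237831292/8536969 ≈ 2.6530e+8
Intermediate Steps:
P(L, f) = 1/f
U(g, V) = -210 (U(g, V) = -3*70 = -210)
t = -19933/6319 (t = -6 + (18191 - 210)/(-17144 + 23463) = -6 + 17981/6319 = -19933/6319 ≈ -3.1545)
y(p) = 2*p² (y(p) = (2*p)*p = 2*p²)
(11834 + y(-117)/(-1351))*(t + 22460) = (11834 + (2*(-117)²)/(-1351))*(-19933/6319 + 22460) = (11834 + (2*13689)*(-1/1351))*(141904807/6319) = (11834 + 27378*(-1/1351))*(141904807/6319) = (11834 - 27378/1351)*(141904807/6319) = (15960356/1351)*(141904807/6319) = 2264851237831292/8536969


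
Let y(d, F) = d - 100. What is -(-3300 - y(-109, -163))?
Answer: 3091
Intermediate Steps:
y(d, F) = -100 + d
-(-3300 - y(-109, -163)) = -(-3300 - (-100 - 109)) = -(-3300 - 1*(-209)) = -(-3300 + 209) = -1*(-3091) = 3091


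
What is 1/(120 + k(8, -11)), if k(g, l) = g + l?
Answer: 1/117 ≈ 0.0085470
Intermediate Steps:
1/(120 + k(8, -11)) = 1/(120 + (8 - 11)) = 1/(120 - 3) = 1/117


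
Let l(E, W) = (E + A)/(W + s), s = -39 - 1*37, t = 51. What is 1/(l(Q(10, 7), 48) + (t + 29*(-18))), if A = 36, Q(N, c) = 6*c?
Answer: -14/6633 ≈ -0.0021107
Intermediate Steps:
s = -76 (s = -39 - 37 = -76)
l(E, W) = (36 + E)/(-76 + W) (l(E, W) = (E + 36)/(W - 76) = (36 + E)/(-76 + W))
1/(l(Q(10, 7), 48) + (t + 29*(-18))) = 1/((36 + 6*7)/(-76 + 48) + (51 + 29*(-18))) = 1/((36 + 42)/(-28) + (51 - 522)) = 1/(-1/28*78 - 471) = 1/(-39/14 - 471) = 1/(-6633/14) = -14/6633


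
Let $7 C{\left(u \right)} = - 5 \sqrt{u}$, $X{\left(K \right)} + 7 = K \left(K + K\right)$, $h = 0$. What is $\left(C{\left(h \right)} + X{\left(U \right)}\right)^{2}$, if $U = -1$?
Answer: $25$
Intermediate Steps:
$X{\left(K \right)} = -7 + 2 K^{2}$ ($X{\left(K \right)} = -7 + K \left(K + K\right) = -7 + K 2 K = -7 + 2 K^{2}$)
$C{\left(u \right)} = - \frac{5 \sqrt{u}}{7}$ ($C{\left(u \right)} = \frac{\left(-5\right) \sqrt{u}}{7} = - \frac{5 \sqrt{u}}{7}$)
$\left(C{\left(h \right)} + X{\left(U \right)}\right)^{2} = \left(- \frac{5 \sqrt{0}}{7} - \left(7 - 2 \left(-1\right)^{2}\right)\right)^{2} = \left(\left(- \frac{5}{7}\right) 0 + \left(-7 + 2 \cdot 1\right)\right)^{2} = \left(0 + \left(-7 + 2\right)\right)^{2} = \left(0 - 5\right)^{2} = \left(-5\right)^{2} = 25$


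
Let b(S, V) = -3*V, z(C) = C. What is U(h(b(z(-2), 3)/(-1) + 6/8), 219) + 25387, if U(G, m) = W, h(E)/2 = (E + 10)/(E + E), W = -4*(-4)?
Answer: 25403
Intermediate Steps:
W = 16
h(E) = (10 + E)/E (h(E) = 2*((E + 10)/(E + E)) = 2*((10 + E)/((2*E))) = 2*((10 + E)*(1/(2*E))) = 2*((10 + E)/(2*E)) = (10 + E)/E)
U(G, m) = 16
U(h(b(z(-2), 3)/(-1) + 6/8), 219) + 25387 = 16 + 25387 = 25403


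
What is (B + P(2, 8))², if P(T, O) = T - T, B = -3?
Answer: 9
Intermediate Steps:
P(T, O) = 0
(B + P(2, 8))² = (-3 + 0)² = (-3)² = 9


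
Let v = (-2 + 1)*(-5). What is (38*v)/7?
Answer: 190/7 ≈ 27.143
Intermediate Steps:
v = 5 (v = -1*(-5) = 5)
(38*v)/7 = (38*5)/7 = 190*(1/7) = 190/7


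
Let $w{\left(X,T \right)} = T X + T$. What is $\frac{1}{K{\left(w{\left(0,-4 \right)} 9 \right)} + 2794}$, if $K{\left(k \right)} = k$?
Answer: $\frac{1}{2758} \approx 0.00036258$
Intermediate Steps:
$w{\left(X,T \right)} = T + T X$
$\frac{1}{K{\left(w{\left(0,-4 \right)} 9 \right)} + 2794} = \frac{1}{- 4 \left(1 + 0\right) 9 + 2794} = \frac{1}{\left(-4\right) 1 \cdot 9 + 2794} = \frac{1}{\left(-4\right) 9 + 2794} = \frac{1}{-36 + 2794} = \frac{1}{2758}$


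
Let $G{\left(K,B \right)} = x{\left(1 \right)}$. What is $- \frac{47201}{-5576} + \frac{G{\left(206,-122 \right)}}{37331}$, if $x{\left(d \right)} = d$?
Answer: $\frac{1762066107}{208157656} \approx 8.4651$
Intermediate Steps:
$G{\left(K,B \right)} = 1$
$- \frac{47201}{-5576} + \frac{G{\left(206,-122 \right)}}{37331} = - \frac{47201}{-5576} + 1 \cdot \frac{1}{37331} = \left(-47201\right) \left(- \frac{1}{5576}\right) + 1 \cdot \frac{1}{37331} = \frac{47201}{5576} + \frac{1}{37331} = \frac{1762066107}{208157656}$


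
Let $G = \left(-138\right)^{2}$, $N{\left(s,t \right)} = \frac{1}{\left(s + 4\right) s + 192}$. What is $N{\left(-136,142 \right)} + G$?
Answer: $\frac{345534337}{18144} \approx 19044.0$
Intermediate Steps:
$N{\left(s,t \right)} = \frac{1}{192 + s \left(4 + s\right)}$ ($N{\left(s,t \right)} = \frac{1}{\left(4 + s\right) s + 192} = \frac{1}{s \left(4 + s\right) + 192} = \frac{1}{192 + s \left(4 + s\right)}$)
$G = 19044$
$N{\left(-136,142 \right)} + G = \frac{1}{192 + \left(-136\right)^{2} + 4 \left(-136\right)} + 19044 = \frac{1}{192 + 18496 - 544} + 19044 = \frac{1}{18144} + 19044 = \frac{345534337}{18144}$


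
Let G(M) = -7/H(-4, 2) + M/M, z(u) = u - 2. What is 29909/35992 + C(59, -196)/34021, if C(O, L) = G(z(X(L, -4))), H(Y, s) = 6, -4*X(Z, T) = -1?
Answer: 277507661/333950136 ≈ 0.83099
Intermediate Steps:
X(Z, T) = ¼ (X(Z, T) = -¼*(-1) = ¼)
z(u) = -2 + u
G(M) = -⅙ (G(M) = -7/6 + M/M = -7*⅙ + 1 = -7/6 + 1 = -⅙)
C(O, L) = -⅙
29909/35992 + C(59, -196)/34021 = 29909/35992 - ⅙/34021 = 29909*(1/35992) - ⅙*1/34021 = 2719/3272 - 1/204126 = 277507661/333950136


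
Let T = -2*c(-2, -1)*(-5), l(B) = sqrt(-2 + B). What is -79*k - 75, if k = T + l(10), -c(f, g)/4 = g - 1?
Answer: -6395 - 158*sqrt(2) ≈ -6618.4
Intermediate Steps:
c(f, g) = 4 - 4*g (c(f, g) = -4*(g - 1) = -4*(-1 + g) = 4 - 4*g)
T = 80 (T = -2*(4 - 4*(-1))*(-5) = -2*(4 + 4)*(-5) = -2*8*(-5) = -16*(-5) = 80)
k = 80 + 2*sqrt(2) (k = 80 + sqrt(-2 + 10) = 80 + sqrt(8) = 80 + 2*sqrt(2) ≈ 82.828)
-79*k - 75 = -79*(80 + 2*sqrt(2)) - 75 = (-6320 - 158*sqrt(2)) - 75 = -6395 - 158*sqrt(2)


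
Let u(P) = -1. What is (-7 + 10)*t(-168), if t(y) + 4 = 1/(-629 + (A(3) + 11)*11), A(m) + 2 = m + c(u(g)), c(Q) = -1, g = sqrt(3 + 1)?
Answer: -6099/508 ≈ -12.006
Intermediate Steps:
g = 2 (g = sqrt(4) = 2)
A(m) = -3 + m (A(m) = -2 + (m - 1) = -2 + (-1 + m) = -3 + m)
t(y) = -2033/508 (t(y) = -4 + 1/(-629 + ((-3 + 3) + 11)*11) = -4 + 1/(-629 + (0 + 11)*11) = -4 + 1/(-629 + 11*11) = -4 + 1/(-629 + 121) = -4 + 1/(-508) = -4 - 1/508 = -2033/508)
(-7 + 10)*t(-168) = (-7 + 10)*(-2033/508) = 3*(-2033/508) = -6099/508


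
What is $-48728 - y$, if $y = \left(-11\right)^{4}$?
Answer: $-63369$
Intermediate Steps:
$y = 14641$
$-48728 - y = -48728 - 14641 = -63369$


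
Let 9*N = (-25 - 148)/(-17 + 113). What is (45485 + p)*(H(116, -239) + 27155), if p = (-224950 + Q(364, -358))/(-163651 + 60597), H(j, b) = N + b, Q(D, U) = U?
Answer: 54506081678875499/44519328 ≈ 1.2243e+9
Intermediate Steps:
N = -173/864 (N = ((-25 - 148)/(-17 + 113))/9 = (-173/96)/9 = (-173*1/96)/9 = (⅑)*(-173/96) = -173/864 ≈ -0.20023)
H(j, b) = -173/864 + b
p = 112654/51527 (p = (-224950 - 358)/(-163651 + 60597) = -225308/(-103054) = -225308*(-1/103054) = 112654/51527 ≈ 2.1863)
(45485 + p)*(H(116, -239) + 27155) = (45485 + 112654/51527)*((-173/864 - 239) + 27155) = 2343818249*(-206669/864 + 27155)/51527 = (2343818249/51527)*(23255251/864) = 54506081678875499/44519328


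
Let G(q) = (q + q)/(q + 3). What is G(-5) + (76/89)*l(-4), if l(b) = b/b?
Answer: 521/89 ≈ 5.8539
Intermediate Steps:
l(b) = 1
G(q) = 2*q/(3 + q) (G(q) = (2*q)/(3 + q) = 2*q/(3 + q))
G(-5) + (76/89)*l(-4) = 2*(-5)/(3 - 5) + (76/89)*1 = 2*(-5)/(-2) + (76*(1/89))*1 = 2*(-5)*(-½) + (76/89)*1 = 5 + 76/89 = 521/89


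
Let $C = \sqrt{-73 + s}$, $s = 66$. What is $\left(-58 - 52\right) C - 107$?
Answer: $-107 - 110 i \sqrt{7} \approx -107.0 - 291.03 i$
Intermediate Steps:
$C = i \sqrt{7}$ ($C = \sqrt{-73 + 66} = \sqrt{-7} = i \sqrt{7} \approx 2.6458 i$)
$\left(-58 - 52\right) C - 107 = \left(-58 - 52\right) i \sqrt{7} - 107 = - 110 i \sqrt{7} - 107 = -107 - 110 i \sqrt{7}$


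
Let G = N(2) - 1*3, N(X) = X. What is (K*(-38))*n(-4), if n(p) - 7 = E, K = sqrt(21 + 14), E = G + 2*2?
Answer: -380*sqrt(35) ≈ -2248.1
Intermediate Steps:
G = -1 (G = 2 - 1*3 = 2 - 3 = -1)
E = 3 (E = -1 + 2*2 = -1 + 4 = 3)
K = sqrt(35) ≈ 5.9161
n(p) = 10 (n(p) = 7 + 3 = 10)
(K*(-38))*n(-4) = (sqrt(35)*(-38))*10 = -38*sqrt(35)*10 = -380*sqrt(35)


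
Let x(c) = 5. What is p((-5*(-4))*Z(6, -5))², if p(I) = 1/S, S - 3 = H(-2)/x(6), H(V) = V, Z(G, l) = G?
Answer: 25/169 ≈ 0.14793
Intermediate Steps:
S = 13/5 (S = 3 - 2/5 = 3 - 2*⅕ = 3 - ⅖ = 13/5 ≈ 2.6000)
p(I) = 5/13 (p(I) = 1/(13/5) = 5/13)
p((-5*(-4))*Z(6, -5))² = (5/13)² = 25/169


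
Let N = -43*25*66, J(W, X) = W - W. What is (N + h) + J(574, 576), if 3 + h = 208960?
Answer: 138007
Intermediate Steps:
h = 208957 (h = -3 + 208960 = 208957)
J(W, X) = 0
N = -70950 (N = -1075*66 = -70950)
(N + h) + J(574, 576) = (-70950 + 208957) + 0 = 138007 + 0 = 138007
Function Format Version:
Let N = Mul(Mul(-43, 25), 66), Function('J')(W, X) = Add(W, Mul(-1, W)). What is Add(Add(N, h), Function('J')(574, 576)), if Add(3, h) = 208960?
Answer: 138007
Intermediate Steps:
h = 208957 (h = Add(-3, 208960) = 208957)
Function('J')(W, X) = 0
N = -70950 (N = Mul(-1075, 66) = -70950)
Add(Add(N, h), Function('J')(574, 576)) = Add(Add(-70950, 208957), 0) = Add(138007, 0) = 138007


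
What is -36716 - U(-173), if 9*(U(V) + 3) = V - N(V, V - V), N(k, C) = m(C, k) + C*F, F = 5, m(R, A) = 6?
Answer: -330238/9 ≈ -36693.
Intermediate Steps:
N(k, C) = 6 + 5*C (N(k, C) = 6 + C*5 = 6 + 5*C)
U(V) = -11/3 + V/9 (U(V) = -3 + (V - (6 + 5*(V - V)))/9 = -3 + (V - (6 + 5*0))/9 = -3 + (V - (6 + 0))/9 = -3 + (V - 1*6)/9 = -3 + (V - 6)/9 = -3 + (-6 + V)/9 = -3 + (-2/3 + V/9) = -11/3 + V/9)
-36716 - U(-173) = -36716 - (-11/3 + (1/9)*(-173)) = -36716 - (-11/3 - 173/9) = -36716 - 1*(-206/9) = -36716 + 206/9 = -330238/9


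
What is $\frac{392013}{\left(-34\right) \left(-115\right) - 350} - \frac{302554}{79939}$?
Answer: $\frac{30260034967}{284582840} \approx 106.33$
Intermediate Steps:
$\frac{392013}{\left(-34\right) \left(-115\right) - 350} - \frac{302554}{79939} = \frac{392013}{3910 - 350} - \frac{302554}{79939} = \frac{392013}{3560} - \frac{302554}{79939} = \frac{30260034967}{284582840}$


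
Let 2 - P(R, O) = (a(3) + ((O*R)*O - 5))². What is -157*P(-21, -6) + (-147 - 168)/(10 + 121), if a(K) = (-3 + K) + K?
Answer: 11817016339/131 ≈ 9.0206e+7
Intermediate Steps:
a(K) = -3 + 2*K
P(R, O) = 2 - (-2 + R*O²)² (P(R, O) = 2 - ((-3 + 2*3) + ((O*R)*O - 5))² = 2 - ((-3 + 6) + (R*O² - 5))² = 2 - (3 + (-5 + R*O²))² = 2 - (-2 + R*O²)²)
-157*P(-21, -6) + (-147 - 168)/(10 + 121) = -157*(2 - (-2 - 21*(-6)²)²) + (-147 - 168)/(10 + 121) = -157*(2 - (-2 - 21*36)²) - 315/131 = -157*(2 - (-2 - 756)²) - 315*1/131 = -157*(2 - 1*(-758)²) - 315/131 = -157*(2 - 1*574564) - 315/131 = -157*(2 - 574564) - 315/131 = -157*(-574562) - 315/131 = 90206234 - 315/131 = 11817016339/131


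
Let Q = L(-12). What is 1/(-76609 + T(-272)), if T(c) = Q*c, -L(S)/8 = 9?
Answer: -1/57025 ≈ -1.7536e-5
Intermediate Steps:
L(S) = -72 (L(S) = -8*9 = -72)
Q = -72
T(c) = -72*c
1/(-76609 + T(-272)) = 1/(-76609 - 72*(-272)) = 1/(-76609 + 19584) = 1/(-57025) = -1/57025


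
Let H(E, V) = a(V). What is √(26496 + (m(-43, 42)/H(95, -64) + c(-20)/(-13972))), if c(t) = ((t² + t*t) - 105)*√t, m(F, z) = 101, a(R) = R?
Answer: √(20688623329507 - 77684320*I*√5)/27944 ≈ 162.77 - 0.00068334*I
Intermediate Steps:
H(E, V) = V
c(t) = √t*(-105 + 2*t²) (c(t) = ((t² + t²) - 105)*√t = (2*t² - 105)*√t = (-105 + 2*t²)*√t = √t*(-105 + 2*t²))
√(26496 + (m(-43, 42)/H(95, -64) + c(-20)/(-13972))) = √(26496 + (101/(-64) + (√(-20)*(-105 + 2*(-20)²))/(-13972))) = √(26496 + (101*(-1/64) + ((2*I*√5)*(-105 + 2*400))*(-1/13972))) = √(26496 + (-101/64 + ((2*I*√5)*(-105 + 800))*(-1/13972))) = √(26496 + (-101/64 + ((2*I*√5)*695)*(-1/13972))) = √(26496 + (-101/64 + (1390*I*√5)*(-1/13972))) = √(26496 + (-101/64 - 695*I*√5/6986)) = √(1695643/64 - 695*I*√5/6986)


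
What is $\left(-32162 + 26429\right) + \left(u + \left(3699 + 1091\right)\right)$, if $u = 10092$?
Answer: $9149$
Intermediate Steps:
$\left(-32162 + 26429\right) + \left(u + \left(3699 + 1091\right)\right) = \left(-32162 + 26429\right) + \left(10092 + \left(3699 + 1091\right)\right) = -5733 + \left(10092 + 4790\right) = -5733 + 14882 = 9149$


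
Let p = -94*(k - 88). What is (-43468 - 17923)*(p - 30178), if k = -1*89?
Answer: 831234140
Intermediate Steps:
k = -89
p = 16638 (p = -94*(-89 - 88) = -94*(-177) = 16638)
(-43468 - 17923)*(p - 30178) = (-43468 - 17923)*(16638 - 30178) = -61391*(-13540) = 831234140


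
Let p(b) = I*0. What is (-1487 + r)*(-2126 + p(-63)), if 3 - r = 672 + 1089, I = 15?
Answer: 6898870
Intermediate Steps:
p(b) = 0 (p(b) = 15*0 = 0)
r = -1758 (r = 3 - (672 + 1089) = 3 - 1*1761 = 3 - 1761 = -1758)
(-1487 + r)*(-2126 + p(-63)) = (-1487 - 1758)*(-2126 + 0) = -3245*(-2126) = 6898870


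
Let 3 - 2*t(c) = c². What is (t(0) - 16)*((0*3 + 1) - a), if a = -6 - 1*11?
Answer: -261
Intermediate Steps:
a = -17 (a = -6 - 11 = -17)
t(c) = 3/2 - c²/2
(t(0) - 16)*((0*3 + 1) - a) = ((3/2 - ½*0²) - 16)*((0*3 + 1) - 1*(-17)) = ((3/2 - ½*0) - 16)*((0 + 1) + 17) = ((3/2 + 0) - 16)*(1 + 17) = (3/2 - 16)*18 = -29/2*18 = -261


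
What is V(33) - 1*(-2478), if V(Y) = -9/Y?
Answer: 27255/11 ≈ 2477.7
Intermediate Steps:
V(33) - 1*(-2478) = -9/33 - 1*(-2478) = -9*1/33 + 2478 = -3/11 + 2478 = 27255/11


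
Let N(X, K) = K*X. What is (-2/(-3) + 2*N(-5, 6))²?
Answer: 31684/9 ≈ 3520.4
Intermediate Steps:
(-2/(-3) + 2*N(-5, 6))² = (-2/(-3) + 2*(6*(-5)))² = (-2*(-⅓) + 2*(-30))² = (⅔ - 60)² = (-178/3)² = 31684/9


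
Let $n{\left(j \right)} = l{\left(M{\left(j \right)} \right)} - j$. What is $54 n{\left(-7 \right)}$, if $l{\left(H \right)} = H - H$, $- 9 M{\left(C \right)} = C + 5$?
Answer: $378$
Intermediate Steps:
$M{\left(C \right)} = - \frac{5}{9} - \frac{C}{9}$ ($M{\left(C \right)} = - \frac{C + 5}{9} = - \frac{5 + C}{9} = - \frac{5}{9} - \frac{C}{9}$)
$l{\left(H \right)} = 0$
$n{\left(j \right)} = - j$ ($n{\left(j \right)} = 0 - j = - j$)
$54 n{\left(-7 \right)} = 54 \left(\left(-1\right) \left(-7\right)\right) = 54 \cdot 7 = 378$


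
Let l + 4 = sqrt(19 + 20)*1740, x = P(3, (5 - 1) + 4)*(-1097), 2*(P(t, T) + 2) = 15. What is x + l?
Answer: -12075/2 + 1740*sqrt(39) ≈ 4828.8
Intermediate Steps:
P(t, T) = 11/2 (P(t, T) = -2 + (1/2)*15 = -2 + 15/2 = 11/2)
x = -12067/2 (x = (11/2)*(-1097) = -12067/2 ≈ -6033.5)
l = -4 + 1740*sqrt(39) (l = -4 + sqrt(19 + 20)*1740 = -4 + sqrt(39)*1740 = -4 + 1740*sqrt(39) ≈ 10862.)
x + l = -12067/2 + (-4 + 1740*sqrt(39)) = -12075/2 + 1740*sqrt(39)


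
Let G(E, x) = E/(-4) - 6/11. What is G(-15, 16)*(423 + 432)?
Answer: 120555/44 ≈ 2739.9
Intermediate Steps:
G(E, x) = -6/11 - E/4 (G(E, x) = E*(-¼) - 6*1/11 = -E/4 - 6/11 = -6/11 - E/4)
G(-15, 16)*(423 + 432) = (-6/11 - ¼*(-15))*(423 + 432) = (-6/11 + 15/4)*855 = (141/44)*855 = 120555/44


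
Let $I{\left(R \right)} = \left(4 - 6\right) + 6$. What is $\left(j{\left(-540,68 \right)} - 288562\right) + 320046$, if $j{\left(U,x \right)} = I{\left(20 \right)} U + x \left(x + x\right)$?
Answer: $38572$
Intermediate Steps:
$I{\left(R \right)} = 4$ ($I{\left(R \right)} = -2 + 6 = 4$)
$j{\left(U,x \right)} = 2 x^{2} + 4 U$ ($j{\left(U,x \right)} = 4 U + x \left(x + x\right) = 4 U + x 2 x = 4 U + 2 x^{2} = 2 x^{2} + 4 U$)
$\left(j{\left(-540,68 \right)} - 288562\right) + 320046 = \left(\left(2 \cdot 68^{2} + 4 \left(-540\right)\right) - 288562\right) + 320046 = \left(\left(2 \cdot 4624 - 2160\right) - 288562\right) + 320046 = \left(\left(9248 - 2160\right) - 288562\right) + 320046 = \left(7088 - 288562\right) + 320046 = -281474 + 320046 = 38572$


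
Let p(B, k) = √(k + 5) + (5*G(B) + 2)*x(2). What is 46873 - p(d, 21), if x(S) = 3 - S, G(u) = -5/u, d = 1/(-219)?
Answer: 41396 - √26 ≈ 41391.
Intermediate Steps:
d = -1/219 ≈ -0.0045662
p(B, k) = 2 + √(5 + k) - 25/B (p(B, k) = √(k + 5) + (5*(-5/B) + 2)*(3 - 1*2) = √(5 + k) + (-25/B + 2)*(3 - 2) = √(5 + k) + (2 - 25/B)*1 = √(5 + k) + (2 - 25/B) = 2 + √(5 + k) - 25/B)
46873 - p(d, 21) = 46873 - (2 + √(5 + 21) - 25/(-1/219)) = 46873 - (2 + √26 - 25*(-219)) = 46873 - (2 + √26 + 5475) = 46873 - (5477 + √26) = 46873 + (-5477 - √26) = 41396 - √26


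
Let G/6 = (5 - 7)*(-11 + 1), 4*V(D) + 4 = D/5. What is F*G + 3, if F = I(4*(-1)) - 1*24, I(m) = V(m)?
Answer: -3021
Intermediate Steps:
V(D) = -1 + D/20 (V(D) = -1 + (D/5)/4 = -1 + D/20)
I(m) = -1 + m/20
G = 120 (G = 6*((5 - 7)*(-11 + 1)) = 6*(-2*(-10)) = 6*20 = 120)
F = -126/5 (F = (-1 + (4*(-1))/20) - 1*24 = (-1 + (1/20)*(-4)) - 24 = (-1 - ⅕) - 24 = -6/5 - 24 = -126/5 ≈ -25.200)
F*G + 3 = -126/5*120 + 3 = -3024 + 3 = -3021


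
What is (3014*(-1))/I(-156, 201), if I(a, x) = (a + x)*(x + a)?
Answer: -3014/2025 ≈ -1.4884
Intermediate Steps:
I(a, x) = (a + x)**2 (I(a, x) = (a + x)*(a + x) = (a + x)**2)
(3014*(-1))/I(-156, 201) = (3014*(-1))/((-156 + 201)**2) = -3014/(45**2) = -3014/2025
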